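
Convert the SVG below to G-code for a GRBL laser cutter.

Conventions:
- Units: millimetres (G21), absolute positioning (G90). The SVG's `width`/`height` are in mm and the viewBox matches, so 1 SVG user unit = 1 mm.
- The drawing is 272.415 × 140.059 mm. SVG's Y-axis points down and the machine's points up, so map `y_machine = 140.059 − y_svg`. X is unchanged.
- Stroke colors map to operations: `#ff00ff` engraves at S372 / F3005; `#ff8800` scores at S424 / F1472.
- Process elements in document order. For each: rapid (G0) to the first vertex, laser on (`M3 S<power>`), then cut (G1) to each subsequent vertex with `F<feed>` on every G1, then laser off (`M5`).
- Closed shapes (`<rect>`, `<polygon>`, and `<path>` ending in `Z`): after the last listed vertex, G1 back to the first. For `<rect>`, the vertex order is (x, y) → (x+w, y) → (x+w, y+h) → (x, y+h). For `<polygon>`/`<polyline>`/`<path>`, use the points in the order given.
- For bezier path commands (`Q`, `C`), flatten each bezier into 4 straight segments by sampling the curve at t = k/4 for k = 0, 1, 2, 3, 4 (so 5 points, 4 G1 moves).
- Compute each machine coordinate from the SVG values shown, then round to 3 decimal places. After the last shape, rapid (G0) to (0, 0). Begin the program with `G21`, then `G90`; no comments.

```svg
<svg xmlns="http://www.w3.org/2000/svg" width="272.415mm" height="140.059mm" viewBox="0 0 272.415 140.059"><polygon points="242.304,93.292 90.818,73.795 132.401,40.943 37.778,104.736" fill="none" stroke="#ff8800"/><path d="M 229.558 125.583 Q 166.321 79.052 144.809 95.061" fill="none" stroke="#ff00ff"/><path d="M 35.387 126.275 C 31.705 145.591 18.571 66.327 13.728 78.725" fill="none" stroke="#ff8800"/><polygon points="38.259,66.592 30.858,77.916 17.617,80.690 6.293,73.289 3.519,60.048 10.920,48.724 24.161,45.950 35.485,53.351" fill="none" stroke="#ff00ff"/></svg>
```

1 u = 1 mm; y_m = 140.059 − y.

[1] `<polygon>` closed polygon, #ff8800→score S424 F1472: (242.304,46.767) → (90.818,66.264) → (132.401,99.116) → (37.778,35.323) → (242.304,46.767) (closed)

[2] `<path>` quadratic bezier, #ff00ff→engrave S372 F3005: (229.558,14.476) → (200.547,33.833) → (176.752,45.372) → (158.173,49.094) → (144.809,44.998)

[3] `<path>` cubic bezier, #ff8800→score S424 F1472: (35.387,13.784) → (31.130,14.808) → (24.993,34.965) → (18.638,56.418) → (13.728,61.334)

[4] `<polygon>` regular polygon, #ff00ff→engrave S372 F3005: (38.259,73.467) → (30.858,62.143) → (17.617,59.369) → (6.293,66.770) → (3.519,80.011) → (10.920,91.335) → (24.161,94.109) → (35.485,86.708) → (38.259,73.467) (closed)

G21
G90
G0 X242.304 Y46.767
M3 S424
G1 X90.818 Y66.264 F1472
G1 X132.401 Y99.116 F1472
G1 X37.778 Y35.323 F1472
G1 X242.304 Y46.767 F1472
M5
G0 X229.558 Y14.476
M3 S372
G1 X200.547 Y33.833 F3005
G1 X176.752 Y45.372 F3005
G1 X158.173 Y49.094 F3005
G1 X144.809 Y44.998 F3005
M5
G0 X35.387 Y13.784
M3 S424
G1 X31.130 Y14.808 F1472
G1 X24.993 Y34.965 F1472
G1 X18.638 Y56.418 F1472
G1 X13.728 Y61.334 F1472
M5
G0 X38.259 Y73.467
M3 S372
G1 X30.858 Y62.143 F3005
G1 X17.617 Y59.369 F3005
G1 X6.293 Y66.770 F3005
G1 X3.519 Y80.011 F3005
G1 X10.920 Y91.335 F3005
G1 X24.161 Y94.109 F3005
G1 X35.485 Y86.708 F3005
G1 X38.259 Y73.467 F3005
M5
G0 X0.000 Y0.000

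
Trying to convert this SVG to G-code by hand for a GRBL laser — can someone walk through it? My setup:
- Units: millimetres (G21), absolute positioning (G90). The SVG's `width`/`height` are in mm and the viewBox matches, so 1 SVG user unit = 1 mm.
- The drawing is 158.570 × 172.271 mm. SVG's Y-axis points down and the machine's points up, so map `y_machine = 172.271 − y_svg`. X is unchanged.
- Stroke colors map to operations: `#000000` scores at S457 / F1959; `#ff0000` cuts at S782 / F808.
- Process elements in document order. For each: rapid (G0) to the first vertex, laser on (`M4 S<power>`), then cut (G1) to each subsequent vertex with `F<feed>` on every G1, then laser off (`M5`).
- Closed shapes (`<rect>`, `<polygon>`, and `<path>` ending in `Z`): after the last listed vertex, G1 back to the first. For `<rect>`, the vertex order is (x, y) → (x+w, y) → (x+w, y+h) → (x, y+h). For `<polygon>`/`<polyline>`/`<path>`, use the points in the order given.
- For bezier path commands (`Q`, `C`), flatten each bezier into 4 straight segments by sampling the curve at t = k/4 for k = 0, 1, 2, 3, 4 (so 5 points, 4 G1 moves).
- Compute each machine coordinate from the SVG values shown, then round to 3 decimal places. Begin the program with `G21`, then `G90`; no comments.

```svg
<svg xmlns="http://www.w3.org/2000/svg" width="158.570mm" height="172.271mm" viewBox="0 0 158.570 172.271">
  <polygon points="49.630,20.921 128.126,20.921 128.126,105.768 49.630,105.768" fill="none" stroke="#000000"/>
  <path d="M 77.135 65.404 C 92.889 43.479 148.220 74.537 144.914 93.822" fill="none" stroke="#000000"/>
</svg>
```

G21
G90
G0 X49.630 Y151.350
M4 S457
G1 X128.126 Y151.350 F1959
G1 X128.126 Y66.503 F1959
G1 X49.630 Y66.503 F1959
G1 X49.630 Y151.350 F1959
M5
G0 X77.135 Y106.867
M4 S457
G1 X94.837 Y114.388 F1959
G1 X118.172 Y108.112 F1959
G1 X137.934 Y94.108 F1959
G1 X144.914 Y78.449 F1959
M5

Since the viewBox matches the mm dimensions, user units are millimetres directly. The only transform is the Y-flip y_m = 172.271 − y_svg.

Shape 1 is a rectangle drawn with `<polygon>`. Its stroke #000000 means score at S457, F1959. After flipping Y the toolpath is (49.630,151.350) → (128.126,151.350) → (128.126,66.503) → (49.630,66.503) → (49.630,151.350), returning to the start.

Shape 2 is a cubic bezier drawn with `<path>`. Its stroke #000000 means score at S457, F1959. After flipping Y the toolpath is (77.135,106.867) → (94.837,114.388) → (118.172,108.112) → (137.934,94.108) → (144.914,78.449).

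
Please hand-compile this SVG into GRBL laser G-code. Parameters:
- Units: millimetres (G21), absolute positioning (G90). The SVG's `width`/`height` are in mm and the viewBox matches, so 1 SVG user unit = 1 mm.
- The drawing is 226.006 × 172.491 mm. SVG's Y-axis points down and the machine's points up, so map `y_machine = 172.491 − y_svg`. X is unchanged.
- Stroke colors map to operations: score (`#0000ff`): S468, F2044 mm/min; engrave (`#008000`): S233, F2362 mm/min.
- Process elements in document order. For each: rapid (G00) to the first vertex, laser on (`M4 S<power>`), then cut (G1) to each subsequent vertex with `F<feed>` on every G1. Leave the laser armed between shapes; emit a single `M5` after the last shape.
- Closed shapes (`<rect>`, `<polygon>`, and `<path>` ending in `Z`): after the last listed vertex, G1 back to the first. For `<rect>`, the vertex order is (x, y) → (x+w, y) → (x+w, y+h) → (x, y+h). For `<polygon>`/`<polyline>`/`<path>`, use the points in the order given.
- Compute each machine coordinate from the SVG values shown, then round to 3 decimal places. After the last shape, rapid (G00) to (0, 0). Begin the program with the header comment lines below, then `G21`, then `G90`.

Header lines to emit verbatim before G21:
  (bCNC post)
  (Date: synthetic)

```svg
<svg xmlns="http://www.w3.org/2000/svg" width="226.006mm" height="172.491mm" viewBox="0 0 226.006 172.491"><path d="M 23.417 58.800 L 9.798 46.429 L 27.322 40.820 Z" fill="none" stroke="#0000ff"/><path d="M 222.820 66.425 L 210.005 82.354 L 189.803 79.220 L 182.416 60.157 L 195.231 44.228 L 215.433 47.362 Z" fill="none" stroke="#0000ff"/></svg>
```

Since the viewBox matches the mm dimensions, user units are millimetres directly. The only transform is the Y-flip y_m = 172.491 − y_svg.

Shape 1 is a regular polygon drawn with `<path>`. Its stroke #0000ff means score at S468, F2044. After flipping Y the toolpath is (23.417,113.691) → (9.798,126.062) → (27.322,131.671) → (23.417,113.691), returning to the start.

Shape 2 is a regular polygon drawn with `<path>`. Its stroke #0000ff means score at S468, F2044. After flipping Y the toolpath is (222.820,106.066) → (210.005,90.137) → (189.803,93.271) → (182.416,112.334) → (195.231,128.263) → (215.433,125.129) → (222.820,106.066), returning to the start.

(bCNC post)
(Date: synthetic)
G21
G90
G00 X23.417 Y113.691
M4 S468
G1 X9.798 Y126.062 F2044
G1 X27.322 Y131.671 F2044
G1 X23.417 Y113.691 F2044
G00 X222.820 Y106.066
M4 S468
G1 X210.005 Y90.137 F2044
G1 X189.803 Y93.271 F2044
G1 X182.416 Y112.334 F2044
G1 X195.231 Y128.263 F2044
G1 X215.433 Y125.129 F2044
G1 X222.820 Y106.066 F2044
M5
G00 X0.000 Y0.000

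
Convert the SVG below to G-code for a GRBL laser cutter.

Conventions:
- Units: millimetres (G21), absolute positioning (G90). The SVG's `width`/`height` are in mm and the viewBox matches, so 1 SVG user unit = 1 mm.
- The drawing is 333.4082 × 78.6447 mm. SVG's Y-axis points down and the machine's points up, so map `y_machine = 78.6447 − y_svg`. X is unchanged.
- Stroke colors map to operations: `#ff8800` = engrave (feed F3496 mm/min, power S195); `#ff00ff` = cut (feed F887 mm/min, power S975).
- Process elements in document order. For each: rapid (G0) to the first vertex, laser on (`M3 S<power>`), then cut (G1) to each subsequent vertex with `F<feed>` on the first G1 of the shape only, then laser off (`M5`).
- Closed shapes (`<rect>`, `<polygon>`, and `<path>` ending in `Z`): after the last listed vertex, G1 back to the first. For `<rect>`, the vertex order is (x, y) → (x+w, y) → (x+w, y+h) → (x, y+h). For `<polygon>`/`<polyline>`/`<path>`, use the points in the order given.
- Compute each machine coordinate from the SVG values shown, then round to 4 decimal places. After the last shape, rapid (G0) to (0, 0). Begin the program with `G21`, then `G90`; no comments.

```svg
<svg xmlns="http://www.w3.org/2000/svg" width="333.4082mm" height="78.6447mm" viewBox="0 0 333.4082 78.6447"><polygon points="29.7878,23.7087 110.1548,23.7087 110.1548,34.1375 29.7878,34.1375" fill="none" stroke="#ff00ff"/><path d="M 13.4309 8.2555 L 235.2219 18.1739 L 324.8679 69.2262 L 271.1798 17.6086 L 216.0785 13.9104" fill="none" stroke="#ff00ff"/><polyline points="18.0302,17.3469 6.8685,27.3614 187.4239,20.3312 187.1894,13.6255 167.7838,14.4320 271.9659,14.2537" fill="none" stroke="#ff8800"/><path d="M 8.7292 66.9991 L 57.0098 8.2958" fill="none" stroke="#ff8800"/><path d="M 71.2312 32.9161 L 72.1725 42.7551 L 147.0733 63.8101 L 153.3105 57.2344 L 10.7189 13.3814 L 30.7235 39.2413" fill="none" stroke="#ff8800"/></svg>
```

viewBox `0 0 333.4082 78.6447` with mm width/height → 1 unit = 1 mm. Flip: y_m = 78.6447 − y_svg.

**Shape 1** — `<polygon>` rectangle, stroke `#ff00ff` → cut (S975, F887). Machine vertices: (29.7878,54.9360) → (110.1548,54.9360) → (110.1548,44.5072) → (29.7878,44.5072) → (29.7878,54.9360). Closed: final G1 returns to the first vertex.

**Shape 2** — `<path>` open polyline, stroke `#ff00ff` → cut (S975, F887). Machine vertices: (13.4309,70.3892) → (235.2219,60.4708) → (324.8679,9.4185) → (271.1798,61.0361) → (216.0785,64.7343). Open path.

**Shape 3** — `<polyline>` open polyline, stroke `#ff8800` → engrave (S195, F3496). Machine vertices: (18.0302,61.2978) → (6.8685,51.2833) → (187.4239,58.3135) → (187.1894,65.0192) → (167.7838,64.2127) → (271.9659,64.3910). Open path.

**Shape 4** — `<path>` line segment, stroke `#ff8800` → engrave (S195, F3496). Machine vertices: (8.7292,11.6456) → (57.0098,70.3489). Open path.

**Shape 5** — `<path>` open polyline, stroke `#ff8800` → engrave (S195, F3496). Machine vertices: (71.2312,45.7286) → (72.1725,35.8896) → (147.0733,14.8346) → (153.3105,21.4103) → (10.7189,65.2633) → (30.7235,39.4034). Open path.

G21
G90
G0 X29.7878 Y54.9360
M3 S975
G1 X110.1548 Y54.9360 F887
G1 X110.1548 Y44.5072
G1 X29.7878 Y44.5072
G1 X29.7878 Y54.9360
M5
G0 X13.4309 Y70.3892
M3 S975
G1 X235.2219 Y60.4708 F887
G1 X324.8679 Y9.4185
G1 X271.1798 Y61.0361
G1 X216.0785 Y64.7343
M5
G0 X18.0302 Y61.2978
M3 S195
G1 X6.8685 Y51.2833 F3496
G1 X187.4239 Y58.3135
G1 X187.1894 Y65.0192
G1 X167.7838 Y64.2127
G1 X271.9659 Y64.3910
M5
G0 X8.7292 Y11.6456
M3 S195
G1 X57.0098 Y70.3489 F3496
M5
G0 X71.2312 Y45.7286
M3 S195
G1 X72.1725 Y35.8896 F3496
G1 X147.0733 Y14.8346
G1 X153.3105 Y21.4103
G1 X10.7189 Y65.2633
G1 X30.7235 Y39.4034
M5
G0 X0.0000 Y0.0000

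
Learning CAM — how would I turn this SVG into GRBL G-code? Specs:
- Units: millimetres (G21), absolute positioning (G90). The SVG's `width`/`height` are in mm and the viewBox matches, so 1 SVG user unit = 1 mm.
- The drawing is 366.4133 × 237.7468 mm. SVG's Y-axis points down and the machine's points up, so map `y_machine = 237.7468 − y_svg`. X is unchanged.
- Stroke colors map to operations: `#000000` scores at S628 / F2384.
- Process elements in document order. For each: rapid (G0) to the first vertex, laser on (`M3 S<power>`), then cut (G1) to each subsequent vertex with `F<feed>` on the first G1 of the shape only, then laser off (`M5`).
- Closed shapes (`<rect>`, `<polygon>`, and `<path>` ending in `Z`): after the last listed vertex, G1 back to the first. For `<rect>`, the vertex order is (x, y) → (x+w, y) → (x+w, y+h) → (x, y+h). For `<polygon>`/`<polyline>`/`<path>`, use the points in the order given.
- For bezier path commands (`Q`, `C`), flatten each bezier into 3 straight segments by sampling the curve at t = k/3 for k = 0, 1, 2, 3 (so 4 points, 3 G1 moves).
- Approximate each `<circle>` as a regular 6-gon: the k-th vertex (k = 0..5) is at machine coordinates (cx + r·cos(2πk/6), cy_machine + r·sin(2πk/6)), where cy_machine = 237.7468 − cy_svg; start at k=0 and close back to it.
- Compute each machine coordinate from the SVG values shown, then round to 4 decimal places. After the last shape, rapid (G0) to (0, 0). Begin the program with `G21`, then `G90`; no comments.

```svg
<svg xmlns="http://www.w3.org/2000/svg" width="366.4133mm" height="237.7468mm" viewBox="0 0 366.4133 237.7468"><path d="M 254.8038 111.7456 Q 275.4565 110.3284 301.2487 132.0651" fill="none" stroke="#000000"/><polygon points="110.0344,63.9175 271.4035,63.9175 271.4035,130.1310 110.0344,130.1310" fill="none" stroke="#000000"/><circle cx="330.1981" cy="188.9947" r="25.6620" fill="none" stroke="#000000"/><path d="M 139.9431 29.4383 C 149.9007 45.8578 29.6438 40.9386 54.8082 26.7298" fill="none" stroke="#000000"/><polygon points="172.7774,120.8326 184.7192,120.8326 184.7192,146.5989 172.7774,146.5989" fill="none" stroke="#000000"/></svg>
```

1 u = 1 mm; y_m = 237.7468 − y.

[1] `<path>` quadratic bezier, #000000→score S628 F2384: (254.8038,126.0012) → (269.1433,124.3733) → (284.6250,117.6002) → (301.2487,105.6817)

[2] `<polygon>` rectangle, #000000→score S628 F2384: (110.0344,173.8293) → (271.4035,173.8293) → (271.4035,107.6158) → (110.0344,107.6158) → (110.0344,173.8293) (closed)

[3] `<circle>` circle, #000000→score S628 F2384: (355.8601,48.7521) → (343.0291,70.9760) → (317.3671,70.9760) → (304.5361,48.7521) → (317.3671,26.5282) → (343.0291,26.5282) → (355.8601,48.7521) (closed)

[4] `<path>` cubic bezier, #000000→score S628 F2384: (139.9431,208.3085) → (116.7046,198.5556) → (67.9088,200.3510) → (54.8082,211.0170)

[5] `<polygon>` rectangle, #000000→score S628 F2384: (172.7774,116.9142) → (184.7192,116.9142) → (184.7192,91.1479) → (172.7774,91.1479) → (172.7774,116.9142) (closed)

G21
G90
G0 X254.8038 Y126.0012
M3 S628
G1 X269.1433 Y124.3733 F2384
G1 X284.6250 Y117.6002
G1 X301.2487 Y105.6817
M5
G0 X110.0344 Y173.8293
M3 S628
G1 X271.4035 Y173.8293 F2384
G1 X271.4035 Y107.6158
G1 X110.0344 Y107.6158
G1 X110.0344 Y173.8293
M5
G0 X355.8601 Y48.7521
M3 S628
G1 X343.0291 Y70.9760 F2384
G1 X317.3671 Y70.9760
G1 X304.5361 Y48.7521
G1 X317.3671 Y26.5282
G1 X343.0291 Y26.5282
G1 X355.8601 Y48.7521
M5
G0 X139.9431 Y208.3085
M3 S628
G1 X116.7046 Y198.5556 F2384
G1 X67.9088 Y200.3510
G1 X54.8082 Y211.0170
M5
G0 X172.7774 Y116.9142
M3 S628
G1 X184.7192 Y116.9142 F2384
G1 X184.7192 Y91.1479
G1 X172.7774 Y91.1479
G1 X172.7774 Y116.9142
M5
G0 X0.0000 Y0.0000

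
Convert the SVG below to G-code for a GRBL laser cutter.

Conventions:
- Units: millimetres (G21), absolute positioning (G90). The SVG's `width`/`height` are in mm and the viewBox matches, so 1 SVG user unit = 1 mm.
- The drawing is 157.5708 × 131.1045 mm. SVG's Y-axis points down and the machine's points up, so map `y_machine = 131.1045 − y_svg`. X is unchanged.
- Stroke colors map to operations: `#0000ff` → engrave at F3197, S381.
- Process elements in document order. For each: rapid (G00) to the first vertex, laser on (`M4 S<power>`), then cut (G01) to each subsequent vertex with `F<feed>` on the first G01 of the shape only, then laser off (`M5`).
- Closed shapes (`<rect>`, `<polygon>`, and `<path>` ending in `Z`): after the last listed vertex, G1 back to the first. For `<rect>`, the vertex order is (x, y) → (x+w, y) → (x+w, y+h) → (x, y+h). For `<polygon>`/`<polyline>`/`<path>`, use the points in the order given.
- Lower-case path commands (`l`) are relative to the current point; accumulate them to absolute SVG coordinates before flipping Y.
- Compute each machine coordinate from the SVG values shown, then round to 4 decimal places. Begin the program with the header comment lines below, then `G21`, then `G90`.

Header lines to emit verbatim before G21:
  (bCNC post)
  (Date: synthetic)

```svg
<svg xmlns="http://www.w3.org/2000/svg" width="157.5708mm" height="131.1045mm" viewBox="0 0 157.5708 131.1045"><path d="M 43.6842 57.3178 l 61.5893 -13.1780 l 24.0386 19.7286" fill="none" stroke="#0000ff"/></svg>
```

1 u = 1 mm; y_m = 131.1045 − y.

[1] `<path>` open polyline, #0000ff→engrave S381 F3197: (43.6842,73.7867) → (105.2735,86.9647) → (129.3121,67.2361)

(bCNC post)
(Date: synthetic)
G21
G90
G00 X43.6842 Y73.7867
M4 S381
G01 X105.2735 Y86.9647 F3197
G01 X129.3121 Y67.2361
M5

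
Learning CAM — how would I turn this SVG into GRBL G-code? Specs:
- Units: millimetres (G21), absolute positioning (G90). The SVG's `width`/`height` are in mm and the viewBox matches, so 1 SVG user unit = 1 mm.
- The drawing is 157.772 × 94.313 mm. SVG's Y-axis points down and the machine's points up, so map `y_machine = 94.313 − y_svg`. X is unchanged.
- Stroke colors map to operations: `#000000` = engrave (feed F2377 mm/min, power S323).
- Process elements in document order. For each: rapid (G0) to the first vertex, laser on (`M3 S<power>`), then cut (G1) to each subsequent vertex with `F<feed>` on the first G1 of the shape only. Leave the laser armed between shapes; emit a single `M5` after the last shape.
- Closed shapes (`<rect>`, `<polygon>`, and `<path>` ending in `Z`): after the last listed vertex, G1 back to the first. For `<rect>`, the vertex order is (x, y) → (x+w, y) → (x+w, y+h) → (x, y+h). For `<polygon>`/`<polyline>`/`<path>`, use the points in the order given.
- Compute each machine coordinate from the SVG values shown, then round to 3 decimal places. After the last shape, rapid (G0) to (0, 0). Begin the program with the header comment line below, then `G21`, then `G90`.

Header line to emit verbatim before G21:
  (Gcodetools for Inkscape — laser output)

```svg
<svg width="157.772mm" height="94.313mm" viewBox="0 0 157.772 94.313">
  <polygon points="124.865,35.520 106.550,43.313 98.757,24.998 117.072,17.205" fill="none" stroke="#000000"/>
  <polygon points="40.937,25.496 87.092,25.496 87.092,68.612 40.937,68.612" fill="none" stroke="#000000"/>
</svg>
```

(Gcodetools for Inkscape — laser output)
G21
G90
G0 X124.865 Y58.793
M3 S323
G1 X106.550 Y51.000 F2377
G1 X98.757 Y69.315
G1 X117.072 Y77.108
G1 X124.865 Y58.793
G0 X40.937 Y68.817
M3 S323
G1 X87.092 Y68.817 F2377
G1 X87.092 Y25.701
G1 X40.937 Y25.701
G1 X40.937 Y68.817
M5
G0 X0.000 Y0.000

1 u = 1 mm; y_m = 94.313 − y.

[1] `<polygon>` regular polygon, #000000→engrave S323 F2377: (124.865,58.793) → (106.550,51.000) → (98.757,69.315) → (117.072,77.108) → (124.865,58.793) (closed)

[2] `<polygon>` rectangle, #000000→engrave S323 F2377: (40.937,68.817) → (87.092,68.817) → (87.092,25.701) → (40.937,25.701) → (40.937,68.817) (closed)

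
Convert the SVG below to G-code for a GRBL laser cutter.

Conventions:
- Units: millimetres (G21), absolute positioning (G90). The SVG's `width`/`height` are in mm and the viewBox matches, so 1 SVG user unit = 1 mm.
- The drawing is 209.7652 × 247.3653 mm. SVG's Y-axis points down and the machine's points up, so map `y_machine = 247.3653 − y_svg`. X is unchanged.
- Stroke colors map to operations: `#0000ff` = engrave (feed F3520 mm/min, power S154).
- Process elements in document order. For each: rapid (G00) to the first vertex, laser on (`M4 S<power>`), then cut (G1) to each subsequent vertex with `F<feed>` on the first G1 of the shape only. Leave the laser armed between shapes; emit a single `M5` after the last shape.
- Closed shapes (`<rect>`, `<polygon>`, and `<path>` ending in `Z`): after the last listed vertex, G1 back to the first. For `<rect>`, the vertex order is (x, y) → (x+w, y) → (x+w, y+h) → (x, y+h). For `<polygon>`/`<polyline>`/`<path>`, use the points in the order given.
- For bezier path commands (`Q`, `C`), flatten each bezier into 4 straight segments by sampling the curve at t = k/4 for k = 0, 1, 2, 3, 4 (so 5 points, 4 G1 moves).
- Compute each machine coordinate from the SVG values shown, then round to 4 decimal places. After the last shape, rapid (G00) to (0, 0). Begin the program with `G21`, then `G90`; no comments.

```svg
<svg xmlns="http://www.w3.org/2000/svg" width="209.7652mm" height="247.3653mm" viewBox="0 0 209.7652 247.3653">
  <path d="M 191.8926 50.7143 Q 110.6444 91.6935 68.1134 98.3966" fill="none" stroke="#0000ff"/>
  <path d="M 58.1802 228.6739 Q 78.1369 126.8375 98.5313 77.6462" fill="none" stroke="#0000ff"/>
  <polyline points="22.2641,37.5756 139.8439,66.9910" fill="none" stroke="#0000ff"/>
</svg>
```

1 u = 1 mm; y_m = 247.3653 − y.

[1] `<path>` quadratic bezier, #0000ff→engrave S154 F3520: (191.8926,196.6510) → (153.6883,178.3037) → (120.3237,164.2408) → (91.7987,154.4625) → (68.1134,148.9687)

[2] `<path>` quadratic bezier, #0000ff→engrave S154 F3520: (58.1802,18.6914) → (68.1859,66.3193) → (78.2463,107.3665) → (88.3615,141.8331) → (98.5313,169.7191)

[3] `<polyline>` line segment, #0000ff→engrave S154 F3520: (22.2641,209.7897) → (139.8439,180.3743)

G21
G90
G00 X191.8926 Y196.6510
M4 S154
G1 X153.6883 Y178.3037 F3520
G1 X120.3237 Y164.2408
G1 X91.7987 Y154.4625
G1 X68.1134 Y148.9687
G00 X58.1802 Y18.6914
M4 S154
G1 X68.1859 Y66.3193 F3520
G1 X78.2463 Y107.3665
G1 X88.3615 Y141.8331
G1 X98.5313 Y169.7191
G00 X22.2641 Y209.7897
M4 S154
G1 X139.8439 Y180.3743 F3520
M5
G00 X0.0000 Y0.0000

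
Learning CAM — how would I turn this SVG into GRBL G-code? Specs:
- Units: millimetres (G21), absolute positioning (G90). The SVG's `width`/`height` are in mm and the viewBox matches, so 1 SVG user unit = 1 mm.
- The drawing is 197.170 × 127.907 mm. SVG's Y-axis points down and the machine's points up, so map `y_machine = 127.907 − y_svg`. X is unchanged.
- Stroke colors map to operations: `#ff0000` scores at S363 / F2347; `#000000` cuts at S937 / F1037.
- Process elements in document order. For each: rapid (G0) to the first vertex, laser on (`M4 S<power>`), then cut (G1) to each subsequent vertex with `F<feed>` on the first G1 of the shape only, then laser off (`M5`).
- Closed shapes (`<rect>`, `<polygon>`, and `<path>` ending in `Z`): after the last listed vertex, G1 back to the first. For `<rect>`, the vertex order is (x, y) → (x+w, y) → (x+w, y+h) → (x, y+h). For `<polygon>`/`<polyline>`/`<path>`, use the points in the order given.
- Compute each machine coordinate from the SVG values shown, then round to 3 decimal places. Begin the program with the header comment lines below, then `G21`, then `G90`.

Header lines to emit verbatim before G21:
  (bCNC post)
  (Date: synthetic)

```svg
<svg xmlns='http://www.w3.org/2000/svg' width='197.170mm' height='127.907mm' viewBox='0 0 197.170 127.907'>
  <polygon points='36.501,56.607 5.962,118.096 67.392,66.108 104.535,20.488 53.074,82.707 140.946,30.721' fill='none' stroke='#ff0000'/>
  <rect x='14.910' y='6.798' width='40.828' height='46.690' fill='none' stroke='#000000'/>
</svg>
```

(bCNC post)
(Date: synthetic)
G21
G90
G0 X36.501 Y71.300
M4 S363
G1 X5.962 Y9.811 F2347
G1 X67.392 Y61.799
G1 X104.535 Y107.419
G1 X53.074 Y45.200
G1 X140.946 Y97.186
G1 X36.501 Y71.300
M5
G0 X14.910 Y121.109
M4 S937
G1 X55.738 Y121.109 F1037
G1 X55.738 Y74.419
G1 X14.910 Y74.419
G1 X14.910 Y121.109
M5

1 u = 1 mm; y_m = 127.907 − y.

[1] `<polygon>` closed polygon, #ff0000→score S363 F2347: (36.501,71.300) → (5.962,9.811) → (67.392,61.799) → (104.535,107.419) → (53.074,45.200) → (140.946,97.186) → (36.501,71.300) (closed)

[2] `<rect>` rectangle, #000000→cut S937 F1037: (14.910,121.109) → (55.738,121.109) → (55.738,74.419) → (14.910,74.419) → (14.910,121.109) (closed)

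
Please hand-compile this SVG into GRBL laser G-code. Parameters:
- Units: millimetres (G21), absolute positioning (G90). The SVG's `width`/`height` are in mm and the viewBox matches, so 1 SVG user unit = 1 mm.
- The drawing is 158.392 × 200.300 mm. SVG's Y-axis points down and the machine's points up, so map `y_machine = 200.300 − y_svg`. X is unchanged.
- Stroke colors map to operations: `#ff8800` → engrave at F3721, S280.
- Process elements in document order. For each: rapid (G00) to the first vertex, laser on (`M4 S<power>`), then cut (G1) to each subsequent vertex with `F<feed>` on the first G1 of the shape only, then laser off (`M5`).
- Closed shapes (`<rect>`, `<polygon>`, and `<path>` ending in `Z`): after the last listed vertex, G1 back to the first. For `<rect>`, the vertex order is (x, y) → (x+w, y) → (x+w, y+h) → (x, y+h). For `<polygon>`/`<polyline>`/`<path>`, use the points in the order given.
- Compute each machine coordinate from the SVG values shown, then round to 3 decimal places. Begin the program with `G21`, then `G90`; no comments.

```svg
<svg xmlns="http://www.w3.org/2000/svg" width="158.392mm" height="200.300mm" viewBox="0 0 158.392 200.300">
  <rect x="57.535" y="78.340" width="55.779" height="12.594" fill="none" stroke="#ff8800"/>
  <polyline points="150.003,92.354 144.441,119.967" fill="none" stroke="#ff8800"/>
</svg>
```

1 u = 1 mm; y_m = 200.300 − y.

[1] `<rect>` rectangle, #ff8800→engrave S280 F3721: (57.535,121.960) → (113.314,121.960) → (113.314,109.366) → (57.535,109.366) → (57.535,121.960) (closed)

[2] `<polyline>` line segment, #ff8800→engrave S280 F3721: (150.003,107.946) → (144.441,80.333)

G21
G90
G00 X57.535 Y121.960
M4 S280
G1 X113.314 Y121.960 F3721
G1 X113.314 Y109.366
G1 X57.535 Y109.366
G1 X57.535 Y121.960
M5
G00 X150.003 Y107.946
M4 S280
G1 X144.441 Y80.333 F3721
M5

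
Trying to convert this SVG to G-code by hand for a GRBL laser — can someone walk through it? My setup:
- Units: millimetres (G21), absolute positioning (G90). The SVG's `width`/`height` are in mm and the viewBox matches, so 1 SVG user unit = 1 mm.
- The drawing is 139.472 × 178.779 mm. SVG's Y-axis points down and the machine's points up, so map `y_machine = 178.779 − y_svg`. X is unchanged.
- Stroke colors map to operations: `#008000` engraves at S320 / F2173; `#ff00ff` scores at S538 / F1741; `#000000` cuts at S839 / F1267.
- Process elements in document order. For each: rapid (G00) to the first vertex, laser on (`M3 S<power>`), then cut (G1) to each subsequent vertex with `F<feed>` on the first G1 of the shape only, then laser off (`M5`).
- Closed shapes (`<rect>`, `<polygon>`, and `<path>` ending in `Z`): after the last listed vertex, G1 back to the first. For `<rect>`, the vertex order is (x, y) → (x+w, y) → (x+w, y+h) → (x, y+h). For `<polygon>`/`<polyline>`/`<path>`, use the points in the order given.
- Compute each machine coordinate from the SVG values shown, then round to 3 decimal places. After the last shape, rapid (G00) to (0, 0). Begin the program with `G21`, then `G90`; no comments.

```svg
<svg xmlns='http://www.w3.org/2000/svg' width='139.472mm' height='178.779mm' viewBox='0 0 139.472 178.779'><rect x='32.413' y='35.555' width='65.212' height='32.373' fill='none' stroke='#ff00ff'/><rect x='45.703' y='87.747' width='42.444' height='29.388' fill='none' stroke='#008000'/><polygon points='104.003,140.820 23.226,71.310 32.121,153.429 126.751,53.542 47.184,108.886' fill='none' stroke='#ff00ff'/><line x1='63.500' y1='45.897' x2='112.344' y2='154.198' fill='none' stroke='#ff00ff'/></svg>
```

G21
G90
G00 X32.413 Y143.224
M3 S538
G1 X97.625 Y143.224 F1741
G1 X97.625 Y110.851
G1 X32.413 Y110.851
G1 X32.413 Y143.224
M5
G00 X45.703 Y91.032
M3 S320
G1 X88.147 Y91.032 F2173
G1 X88.147 Y61.644
G1 X45.703 Y61.644
G1 X45.703 Y91.032
M5
G00 X104.003 Y37.959
M3 S538
G1 X23.226 Y107.469 F1741
G1 X32.121 Y25.350
G1 X126.751 Y125.237
G1 X47.184 Y69.893
G1 X104.003 Y37.959
M5
G00 X63.500 Y132.882
M3 S538
G1 X112.344 Y24.581 F1741
M5
G00 X0.000 Y0.000

1 u = 1 mm; y_m = 178.779 − y.

[1] `<rect>` rectangle, #ff00ff→score S538 F1741: (32.413,143.224) → (97.625,143.224) → (97.625,110.851) → (32.413,110.851) → (32.413,143.224) (closed)

[2] `<rect>` rectangle, #008000→engrave S320 F2173: (45.703,91.032) → (88.147,91.032) → (88.147,61.644) → (45.703,61.644) → (45.703,91.032) (closed)

[3] `<polygon>` closed polygon, #ff00ff→score S538 F1741: (104.003,37.959) → (23.226,107.469) → (32.121,25.350) → (126.751,125.237) → (47.184,69.893) → (104.003,37.959) (closed)

[4] `<line>` line segment, #ff00ff→score S538 F1741: (63.500,132.882) → (112.344,24.581)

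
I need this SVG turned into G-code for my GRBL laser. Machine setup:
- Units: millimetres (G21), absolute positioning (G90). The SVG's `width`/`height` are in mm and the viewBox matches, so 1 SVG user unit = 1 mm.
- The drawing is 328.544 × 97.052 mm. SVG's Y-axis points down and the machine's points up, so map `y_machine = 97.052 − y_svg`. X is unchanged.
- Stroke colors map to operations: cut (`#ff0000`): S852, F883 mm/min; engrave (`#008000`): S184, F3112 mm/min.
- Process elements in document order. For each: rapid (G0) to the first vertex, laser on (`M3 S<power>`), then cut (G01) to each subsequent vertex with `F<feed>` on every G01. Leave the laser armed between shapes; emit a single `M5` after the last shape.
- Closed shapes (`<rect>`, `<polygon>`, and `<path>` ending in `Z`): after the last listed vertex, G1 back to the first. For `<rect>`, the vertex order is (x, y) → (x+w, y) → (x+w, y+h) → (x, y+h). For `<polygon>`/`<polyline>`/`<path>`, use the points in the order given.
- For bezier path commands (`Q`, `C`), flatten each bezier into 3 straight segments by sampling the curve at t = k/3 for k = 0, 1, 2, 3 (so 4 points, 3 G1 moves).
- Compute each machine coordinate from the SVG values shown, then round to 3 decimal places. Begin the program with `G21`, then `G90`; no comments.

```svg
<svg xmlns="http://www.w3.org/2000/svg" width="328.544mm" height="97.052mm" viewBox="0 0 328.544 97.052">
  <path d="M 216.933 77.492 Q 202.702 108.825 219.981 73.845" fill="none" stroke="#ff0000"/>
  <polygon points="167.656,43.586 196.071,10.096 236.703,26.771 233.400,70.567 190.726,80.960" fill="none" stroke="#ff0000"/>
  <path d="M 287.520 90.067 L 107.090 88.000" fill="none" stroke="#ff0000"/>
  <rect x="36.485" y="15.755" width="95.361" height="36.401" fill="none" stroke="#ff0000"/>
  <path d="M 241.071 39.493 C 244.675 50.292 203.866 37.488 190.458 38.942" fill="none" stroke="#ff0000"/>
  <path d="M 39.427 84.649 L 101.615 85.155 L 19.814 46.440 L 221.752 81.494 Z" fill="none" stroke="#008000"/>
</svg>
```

G21
G90
G0 X216.933 Y19.560
M3 S852
G01 X210.947 Y6.039 F883
G01 X211.963 Y7.255 F883
G01 X219.981 Y23.207 F883
G0 X167.656 Y53.466
M3 S852
G01 X196.071 Y86.956 F883
G01 X236.703 Y70.281 F883
G01 X233.400 Y26.485 F883
G01 X190.726 Y16.092 F883
G01 X167.656 Y53.466 F883
G0 X287.520 Y6.985
M3 S852
G01 X107.090 Y9.052 F883
G0 X36.485 Y81.297
M3 S852
G01 X131.846 Y81.297 F883
G01 X131.846 Y44.896 F883
G01 X36.485 Y44.896 F883
G01 X36.485 Y81.297 F883
G0 X241.071 Y57.559
M3 S852
G01 X232.530 Y53.225 F883
G01 X210.340 Y56.214 F883
G01 X190.458 Y58.110 F883
G0 X39.427 Y12.403
M3 S184
G01 X101.615 Y11.897 F3112
G01 X19.814 Y50.612 F3112
G01 X221.752 Y15.558 F3112
G01 X39.427 Y12.403 F3112
M5

Since the viewBox matches the mm dimensions, user units are millimetres directly. The only transform is the Y-flip y_m = 97.052 − y_svg.

Shape 1 is a quadratic bezier drawn with `<path>`. Its stroke #ff0000 means cut at S852, F883. After flipping Y the toolpath is (216.933,19.560) → (210.947,6.039) → (211.963,7.255) → (219.981,23.207).

Shape 2 is a regular polygon drawn with `<polygon>`. Its stroke #ff0000 means cut at S852, F883. After flipping Y the toolpath is (167.656,53.466) → (196.071,86.956) → (236.703,70.281) → (233.400,26.485) → (190.726,16.092) → (167.656,53.466), returning to the start.

Shape 3 is a line segment drawn with `<path>`. Its stroke #ff0000 means cut at S852, F883. After flipping Y the toolpath is (287.520,6.985) → (107.090,9.052).

Shape 4 is a rectangle drawn with `<rect>`. Its stroke #ff0000 means cut at S852, F883. After flipping Y the toolpath is (36.485,81.297) → (131.846,81.297) → (131.846,44.896) → (36.485,44.896) → (36.485,81.297), returning to the start.

Shape 5 is a cubic bezier drawn with `<path>`. Its stroke #ff0000 means cut at S852, F883. After flipping Y the toolpath is (241.071,57.559) → (232.530,53.225) → (210.340,56.214) → (190.458,58.110).

Shape 6 is a closed polygon drawn with `<path>`. Its stroke #008000 means engrave at S184, F3112. After flipping Y the toolpath is (39.427,12.403) → (101.615,11.897) → (19.814,50.612) → (221.752,15.558) → (39.427,12.403), returning to the start.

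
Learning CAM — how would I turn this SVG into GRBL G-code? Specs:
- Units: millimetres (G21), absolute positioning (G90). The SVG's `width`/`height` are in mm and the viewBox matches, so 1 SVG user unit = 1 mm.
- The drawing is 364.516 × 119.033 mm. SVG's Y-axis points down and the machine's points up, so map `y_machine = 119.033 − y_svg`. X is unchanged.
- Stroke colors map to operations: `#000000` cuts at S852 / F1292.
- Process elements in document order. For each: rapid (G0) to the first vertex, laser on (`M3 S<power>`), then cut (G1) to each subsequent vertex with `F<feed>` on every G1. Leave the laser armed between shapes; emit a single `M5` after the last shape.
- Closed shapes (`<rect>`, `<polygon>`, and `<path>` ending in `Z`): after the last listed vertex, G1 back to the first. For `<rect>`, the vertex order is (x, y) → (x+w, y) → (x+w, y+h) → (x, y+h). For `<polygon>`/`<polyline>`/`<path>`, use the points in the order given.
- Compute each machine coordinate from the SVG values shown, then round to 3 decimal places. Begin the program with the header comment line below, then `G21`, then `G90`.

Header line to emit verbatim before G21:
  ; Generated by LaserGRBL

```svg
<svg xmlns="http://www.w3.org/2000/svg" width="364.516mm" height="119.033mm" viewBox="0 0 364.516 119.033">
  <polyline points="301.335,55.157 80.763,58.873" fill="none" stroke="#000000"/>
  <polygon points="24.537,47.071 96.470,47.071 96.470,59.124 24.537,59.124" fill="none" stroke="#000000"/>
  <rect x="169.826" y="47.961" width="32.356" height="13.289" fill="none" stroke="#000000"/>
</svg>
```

; Generated by LaserGRBL
G21
G90
G0 X301.335 Y63.876
M3 S852
G1 X80.763 Y60.160 F1292
G0 X24.537 Y71.962
M3 S852
G1 X96.470 Y71.962 F1292
G1 X96.470 Y59.909 F1292
G1 X24.537 Y59.909 F1292
G1 X24.537 Y71.962 F1292
G0 X169.826 Y71.072
M3 S852
G1 X202.182 Y71.072 F1292
G1 X202.182 Y57.783 F1292
G1 X169.826 Y57.783 F1292
G1 X169.826 Y71.072 F1292
M5

viewBox `0 0 364.516 119.033` with mm width/height → 1 unit = 1 mm. Flip: y_m = 119.033 − y_svg.

**Shape 1** — `<polyline>` line segment, stroke `#000000` → cut (S852, F1292). Machine vertices: (301.335,63.876) → (80.763,60.160). Open path.

**Shape 2** — `<polygon>` rectangle, stroke `#000000` → cut (S852, F1292). Machine vertices: (24.537,71.962) → (96.470,71.962) → (96.470,59.909) → (24.537,59.909) → (24.537,71.962). Closed: final G1 returns to the first vertex.

**Shape 3** — `<rect>` rectangle, stroke `#000000` → cut (S852, F1292). Machine vertices: (169.826,71.072) → (202.182,71.072) → (202.182,57.783) → (169.826,57.783) → (169.826,71.072). Closed: final G1 returns to the first vertex.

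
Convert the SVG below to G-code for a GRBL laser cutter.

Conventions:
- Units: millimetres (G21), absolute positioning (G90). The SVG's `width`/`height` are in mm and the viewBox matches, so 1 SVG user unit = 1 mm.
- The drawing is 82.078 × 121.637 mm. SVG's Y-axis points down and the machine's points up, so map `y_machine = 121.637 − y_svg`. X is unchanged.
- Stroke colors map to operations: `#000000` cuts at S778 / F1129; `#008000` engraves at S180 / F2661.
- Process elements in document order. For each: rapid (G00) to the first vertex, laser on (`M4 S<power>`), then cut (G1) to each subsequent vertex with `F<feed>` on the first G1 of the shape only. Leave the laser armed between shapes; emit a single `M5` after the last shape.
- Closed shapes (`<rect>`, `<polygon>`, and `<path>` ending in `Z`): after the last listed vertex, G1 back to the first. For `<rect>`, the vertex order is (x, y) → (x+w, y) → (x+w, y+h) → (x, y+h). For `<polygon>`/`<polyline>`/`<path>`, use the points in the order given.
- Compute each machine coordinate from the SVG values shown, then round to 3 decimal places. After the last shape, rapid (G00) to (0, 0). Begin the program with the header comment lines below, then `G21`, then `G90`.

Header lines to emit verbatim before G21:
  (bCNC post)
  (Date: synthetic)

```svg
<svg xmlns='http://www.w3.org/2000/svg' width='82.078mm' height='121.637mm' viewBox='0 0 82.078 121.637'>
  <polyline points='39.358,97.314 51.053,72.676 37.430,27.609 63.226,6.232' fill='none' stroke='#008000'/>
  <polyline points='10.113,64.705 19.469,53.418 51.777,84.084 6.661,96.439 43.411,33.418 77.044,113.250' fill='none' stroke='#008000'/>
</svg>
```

(bCNC post)
(Date: synthetic)
G21
G90
G00 X39.358 Y24.323
M4 S180
G1 X51.053 Y48.961 F2661
G1 X37.430 Y94.028
G1 X63.226 Y115.405
G00 X10.113 Y56.932
M4 S180
G1 X19.469 Y68.219 F2661
G1 X51.777 Y37.553
G1 X6.661 Y25.198
G1 X43.411 Y88.219
G1 X77.044 Y8.387
M5
G00 X0.000 Y0.000

Since the viewBox matches the mm dimensions, user units are millimetres directly. The only transform is the Y-flip y_m = 121.637 − y_svg.

Shape 1 is a open polyline drawn with `<polyline>`. Its stroke #008000 means engrave at S180, F2661. After flipping Y the toolpath is (39.358,24.323) → (51.053,48.961) → (37.430,94.028) → (63.226,115.405).

Shape 2 is a open polyline drawn with `<polyline>`. Its stroke #008000 means engrave at S180, F2661. After flipping Y the toolpath is (10.113,56.932) → (19.469,68.219) → (51.777,37.553) → (6.661,25.198) → (43.411,88.219) → (77.044,8.387).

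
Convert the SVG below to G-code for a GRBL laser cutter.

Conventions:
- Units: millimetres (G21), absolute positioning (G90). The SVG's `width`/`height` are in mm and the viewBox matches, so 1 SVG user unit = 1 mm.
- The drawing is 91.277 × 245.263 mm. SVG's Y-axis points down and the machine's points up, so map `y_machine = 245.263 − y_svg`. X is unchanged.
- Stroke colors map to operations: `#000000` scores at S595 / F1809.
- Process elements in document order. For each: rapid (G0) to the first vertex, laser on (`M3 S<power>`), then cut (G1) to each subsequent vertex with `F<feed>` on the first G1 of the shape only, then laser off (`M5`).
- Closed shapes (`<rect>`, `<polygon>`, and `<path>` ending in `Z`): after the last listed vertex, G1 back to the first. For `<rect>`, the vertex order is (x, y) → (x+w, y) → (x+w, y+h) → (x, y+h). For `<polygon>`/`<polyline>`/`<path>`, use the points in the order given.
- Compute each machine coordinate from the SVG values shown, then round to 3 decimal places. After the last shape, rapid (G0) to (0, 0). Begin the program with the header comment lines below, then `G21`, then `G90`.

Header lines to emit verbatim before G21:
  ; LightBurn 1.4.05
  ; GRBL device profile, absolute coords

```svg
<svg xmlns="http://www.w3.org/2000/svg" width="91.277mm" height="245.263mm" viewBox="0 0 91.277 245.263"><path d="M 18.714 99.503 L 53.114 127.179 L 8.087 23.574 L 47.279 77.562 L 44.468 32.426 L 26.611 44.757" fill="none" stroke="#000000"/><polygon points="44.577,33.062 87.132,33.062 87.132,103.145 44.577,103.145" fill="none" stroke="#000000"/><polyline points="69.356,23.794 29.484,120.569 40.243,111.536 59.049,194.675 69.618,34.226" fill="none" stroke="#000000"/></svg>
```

1 u = 1 mm; y_m = 245.263 − y.

[1] `<path>` open polyline, #000000→score S595 F1809: (18.714,145.760) → (53.114,118.084) → (8.087,221.689) → (47.279,167.701) → (44.468,212.837) → (26.611,200.506)

[2] `<polygon>` rectangle, #000000→score S595 F1809: (44.577,212.201) → (87.132,212.201) → (87.132,142.118) → (44.577,142.118) → (44.577,212.201) (closed)

[3] `<polyline>` open polyline, #000000→score S595 F1809: (69.356,221.469) → (29.484,124.694) → (40.243,133.727) → (59.049,50.588) → (69.618,211.037)

; LightBurn 1.4.05
; GRBL device profile, absolute coords
G21
G90
G0 X18.714 Y145.760
M3 S595
G1 X53.114 Y118.084 F1809
G1 X8.087 Y221.689
G1 X47.279 Y167.701
G1 X44.468 Y212.837
G1 X26.611 Y200.506
M5
G0 X44.577 Y212.201
M3 S595
G1 X87.132 Y212.201 F1809
G1 X87.132 Y142.118
G1 X44.577 Y142.118
G1 X44.577 Y212.201
M5
G0 X69.356 Y221.469
M3 S595
G1 X29.484 Y124.694 F1809
G1 X40.243 Y133.727
G1 X59.049 Y50.588
G1 X69.618 Y211.037
M5
G0 X0.000 Y0.000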